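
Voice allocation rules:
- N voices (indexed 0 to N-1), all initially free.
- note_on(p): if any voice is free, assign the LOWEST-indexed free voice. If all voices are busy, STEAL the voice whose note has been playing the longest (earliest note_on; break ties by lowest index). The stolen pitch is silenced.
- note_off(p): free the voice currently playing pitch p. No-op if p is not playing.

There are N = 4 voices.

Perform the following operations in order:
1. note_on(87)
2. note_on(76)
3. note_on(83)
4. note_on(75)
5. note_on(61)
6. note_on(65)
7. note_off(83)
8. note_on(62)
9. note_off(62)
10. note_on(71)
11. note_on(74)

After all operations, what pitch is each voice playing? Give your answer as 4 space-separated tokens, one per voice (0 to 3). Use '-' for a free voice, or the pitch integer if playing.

Answer: 61 65 71 74

Derivation:
Op 1: note_on(87): voice 0 is free -> assigned | voices=[87 - - -]
Op 2: note_on(76): voice 1 is free -> assigned | voices=[87 76 - -]
Op 3: note_on(83): voice 2 is free -> assigned | voices=[87 76 83 -]
Op 4: note_on(75): voice 3 is free -> assigned | voices=[87 76 83 75]
Op 5: note_on(61): all voices busy, STEAL voice 0 (pitch 87, oldest) -> assign | voices=[61 76 83 75]
Op 6: note_on(65): all voices busy, STEAL voice 1 (pitch 76, oldest) -> assign | voices=[61 65 83 75]
Op 7: note_off(83): free voice 2 | voices=[61 65 - 75]
Op 8: note_on(62): voice 2 is free -> assigned | voices=[61 65 62 75]
Op 9: note_off(62): free voice 2 | voices=[61 65 - 75]
Op 10: note_on(71): voice 2 is free -> assigned | voices=[61 65 71 75]
Op 11: note_on(74): all voices busy, STEAL voice 3 (pitch 75, oldest) -> assign | voices=[61 65 71 74]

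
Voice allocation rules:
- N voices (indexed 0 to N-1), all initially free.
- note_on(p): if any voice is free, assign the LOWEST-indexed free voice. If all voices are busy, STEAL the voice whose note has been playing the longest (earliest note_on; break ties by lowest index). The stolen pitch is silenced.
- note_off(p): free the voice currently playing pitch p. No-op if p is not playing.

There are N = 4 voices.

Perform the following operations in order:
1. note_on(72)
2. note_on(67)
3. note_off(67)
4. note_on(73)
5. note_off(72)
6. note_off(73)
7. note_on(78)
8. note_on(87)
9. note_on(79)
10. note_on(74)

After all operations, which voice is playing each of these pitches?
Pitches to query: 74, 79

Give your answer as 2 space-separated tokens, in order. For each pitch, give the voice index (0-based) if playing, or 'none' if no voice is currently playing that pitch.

Op 1: note_on(72): voice 0 is free -> assigned | voices=[72 - - -]
Op 2: note_on(67): voice 1 is free -> assigned | voices=[72 67 - -]
Op 3: note_off(67): free voice 1 | voices=[72 - - -]
Op 4: note_on(73): voice 1 is free -> assigned | voices=[72 73 - -]
Op 5: note_off(72): free voice 0 | voices=[- 73 - -]
Op 6: note_off(73): free voice 1 | voices=[- - - -]
Op 7: note_on(78): voice 0 is free -> assigned | voices=[78 - - -]
Op 8: note_on(87): voice 1 is free -> assigned | voices=[78 87 - -]
Op 9: note_on(79): voice 2 is free -> assigned | voices=[78 87 79 -]
Op 10: note_on(74): voice 3 is free -> assigned | voices=[78 87 79 74]

Answer: 3 2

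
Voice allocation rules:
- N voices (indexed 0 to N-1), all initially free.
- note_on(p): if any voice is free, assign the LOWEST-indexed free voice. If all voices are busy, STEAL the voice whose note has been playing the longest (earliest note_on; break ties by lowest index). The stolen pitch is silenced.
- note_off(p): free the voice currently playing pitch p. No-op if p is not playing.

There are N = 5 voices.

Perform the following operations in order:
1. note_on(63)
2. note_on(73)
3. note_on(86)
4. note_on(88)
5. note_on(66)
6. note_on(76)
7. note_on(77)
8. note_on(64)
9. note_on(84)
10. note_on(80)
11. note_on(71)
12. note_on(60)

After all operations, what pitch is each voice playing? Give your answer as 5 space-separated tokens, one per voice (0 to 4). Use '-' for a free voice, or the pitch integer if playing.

Op 1: note_on(63): voice 0 is free -> assigned | voices=[63 - - - -]
Op 2: note_on(73): voice 1 is free -> assigned | voices=[63 73 - - -]
Op 3: note_on(86): voice 2 is free -> assigned | voices=[63 73 86 - -]
Op 4: note_on(88): voice 3 is free -> assigned | voices=[63 73 86 88 -]
Op 5: note_on(66): voice 4 is free -> assigned | voices=[63 73 86 88 66]
Op 6: note_on(76): all voices busy, STEAL voice 0 (pitch 63, oldest) -> assign | voices=[76 73 86 88 66]
Op 7: note_on(77): all voices busy, STEAL voice 1 (pitch 73, oldest) -> assign | voices=[76 77 86 88 66]
Op 8: note_on(64): all voices busy, STEAL voice 2 (pitch 86, oldest) -> assign | voices=[76 77 64 88 66]
Op 9: note_on(84): all voices busy, STEAL voice 3 (pitch 88, oldest) -> assign | voices=[76 77 64 84 66]
Op 10: note_on(80): all voices busy, STEAL voice 4 (pitch 66, oldest) -> assign | voices=[76 77 64 84 80]
Op 11: note_on(71): all voices busy, STEAL voice 0 (pitch 76, oldest) -> assign | voices=[71 77 64 84 80]
Op 12: note_on(60): all voices busy, STEAL voice 1 (pitch 77, oldest) -> assign | voices=[71 60 64 84 80]

Answer: 71 60 64 84 80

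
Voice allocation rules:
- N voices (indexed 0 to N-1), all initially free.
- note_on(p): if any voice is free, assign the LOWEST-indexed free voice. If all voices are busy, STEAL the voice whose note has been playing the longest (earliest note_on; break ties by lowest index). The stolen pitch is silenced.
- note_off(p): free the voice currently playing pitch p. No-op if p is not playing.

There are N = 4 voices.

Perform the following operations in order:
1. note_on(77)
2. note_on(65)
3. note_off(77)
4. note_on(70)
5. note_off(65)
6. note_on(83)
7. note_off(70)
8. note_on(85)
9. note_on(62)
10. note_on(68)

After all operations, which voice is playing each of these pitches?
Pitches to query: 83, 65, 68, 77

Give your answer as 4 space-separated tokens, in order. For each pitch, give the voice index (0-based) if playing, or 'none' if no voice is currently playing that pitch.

Answer: 1 none 3 none

Derivation:
Op 1: note_on(77): voice 0 is free -> assigned | voices=[77 - - -]
Op 2: note_on(65): voice 1 is free -> assigned | voices=[77 65 - -]
Op 3: note_off(77): free voice 0 | voices=[- 65 - -]
Op 4: note_on(70): voice 0 is free -> assigned | voices=[70 65 - -]
Op 5: note_off(65): free voice 1 | voices=[70 - - -]
Op 6: note_on(83): voice 1 is free -> assigned | voices=[70 83 - -]
Op 7: note_off(70): free voice 0 | voices=[- 83 - -]
Op 8: note_on(85): voice 0 is free -> assigned | voices=[85 83 - -]
Op 9: note_on(62): voice 2 is free -> assigned | voices=[85 83 62 -]
Op 10: note_on(68): voice 3 is free -> assigned | voices=[85 83 62 68]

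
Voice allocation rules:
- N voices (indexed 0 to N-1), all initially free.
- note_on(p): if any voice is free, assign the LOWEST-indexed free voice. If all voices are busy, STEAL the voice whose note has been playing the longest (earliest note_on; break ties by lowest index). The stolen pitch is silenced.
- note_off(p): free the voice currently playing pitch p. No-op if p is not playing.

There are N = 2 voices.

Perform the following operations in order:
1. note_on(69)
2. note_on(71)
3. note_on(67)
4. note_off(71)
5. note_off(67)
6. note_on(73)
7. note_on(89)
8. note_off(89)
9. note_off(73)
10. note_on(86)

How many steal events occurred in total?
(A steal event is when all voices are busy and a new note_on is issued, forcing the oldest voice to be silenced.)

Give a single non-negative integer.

Op 1: note_on(69): voice 0 is free -> assigned | voices=[69 -]
Op 2: note_on(71): voice 1 is free -> assigned | voices=[69 71]
Op 3: note_on(67): all voices busy, STEAL voice 0 (pitch 69, oldest) -> assign | voices=[67 71]
Op 4: note_off(71): free voice 1 | voices=[67 -]
Op 5: note_off(67): free voice 0 | voices=[- -]
Op 6: note_on(73): voice 0 is free -> assigned | voices=[73 -]
Op 7: note_on(89): voice 1 is free -> assigned | voices=[73 89]
Op 8: note_off(89): free voice 1 | voices=[73 -]
Op 9: note_off(73): free voice 0 | voices=[- -]
Op 10: note_on(86): voice 0 is free -> assigned | voices=[86 -]

Answer: 1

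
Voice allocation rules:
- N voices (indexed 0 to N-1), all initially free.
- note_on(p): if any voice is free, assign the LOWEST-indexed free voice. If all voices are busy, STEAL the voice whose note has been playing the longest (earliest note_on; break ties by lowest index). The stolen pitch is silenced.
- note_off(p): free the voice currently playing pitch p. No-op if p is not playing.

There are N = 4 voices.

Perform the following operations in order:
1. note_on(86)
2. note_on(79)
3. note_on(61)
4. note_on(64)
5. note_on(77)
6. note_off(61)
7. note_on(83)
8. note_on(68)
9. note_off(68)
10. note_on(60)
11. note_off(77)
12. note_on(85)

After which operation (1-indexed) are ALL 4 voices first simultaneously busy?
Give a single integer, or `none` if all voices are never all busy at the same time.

Op 1: note_on(86): voice 0 is free -> assigned | voices=[86 - - -]
Op 2: note_on(79): voice 1 is free -> assigned | voices=[86 79 - -]
Op 3: note_on(61): voice 2 is free -> assigned | voices=[86 79 61 -]
Op 4: note_on(64): voice 3 is free -> assigned | voices=[86 79 61 64]
Op 5: note_on(77): all voices busy, STEAL voice 0 (pitch 86, oldest) -> assign | voices=[77 79 61 64]
Op 6: note_off(61): free voice 2 | voices=[77 79 - 64]
Op 7: note_on(83): voice 2 is free -> assigned | voices=[77 79 83 64]
Op 8: note_on(68): all voices busy, STEAL voice 1 (pitch 79, oldest) -> assign | voices=[77 68 83 64]
Op 9: note_off(68): free voice 1 | voices=[77 - 83 64]
Op 10: note_on(60): voice 1 is free -> assigned | voices=[77 60 83 64]
Op 11: note_off(77): free voice 0 | voices=[- 60 83 64]
Op 12: note_on(85): voice 0 is free -> assigned | voices=[85 60 83 64]

Answer: 4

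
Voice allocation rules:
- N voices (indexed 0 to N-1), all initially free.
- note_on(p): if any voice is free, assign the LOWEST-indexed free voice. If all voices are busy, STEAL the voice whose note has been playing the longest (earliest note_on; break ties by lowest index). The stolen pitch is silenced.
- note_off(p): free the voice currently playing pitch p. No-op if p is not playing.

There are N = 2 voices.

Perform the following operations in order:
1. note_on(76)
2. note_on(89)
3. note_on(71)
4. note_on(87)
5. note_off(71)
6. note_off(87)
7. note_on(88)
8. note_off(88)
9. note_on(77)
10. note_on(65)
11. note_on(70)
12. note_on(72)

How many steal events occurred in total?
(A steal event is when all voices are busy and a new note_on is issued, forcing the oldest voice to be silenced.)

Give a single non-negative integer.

Answer: 4

Derivation:
Op 1: note_on(76): voice 0 is free -> assigned | voices=[76 -]
Op 2: note_on(89): voice 1 is free -> assigned | voices=[76 89]
Op 3: note_on(71): all voices busy, STEAL voice 0 (pitch 76, oldest) -> assign | voices=[71 89]
Op 4: note_on(87): all voices busy, STEAL voice 1 (pitch 89, oldest) -> assign | voices=[71 87]
Op 5: note_off(71): free voice 0 | voices=[- 87]
Op 6: note_off(87): free voice 1 | voices=[- -]
Op 7: note_on(88): voice 0 is free -> assigned | voices=[88 -]
Op 8: note_off(88): free voice 0 | voices=[- -]
Op 9: note_on(77): voice 0 is free -> assigned | voices=[77 -]
Op 10: note_on(65): voice 1 is free -> assigned | voices=[77 65]
Op 11: note_on(70): all voices busy, STEAL voice 0 (pitch 77, oldest) -> assign | voices=[70 65]
Op 12: note_on(72): all voices busy, STEAL voice 1 (pitch 65, oldest) -> assign | voices=[70 72]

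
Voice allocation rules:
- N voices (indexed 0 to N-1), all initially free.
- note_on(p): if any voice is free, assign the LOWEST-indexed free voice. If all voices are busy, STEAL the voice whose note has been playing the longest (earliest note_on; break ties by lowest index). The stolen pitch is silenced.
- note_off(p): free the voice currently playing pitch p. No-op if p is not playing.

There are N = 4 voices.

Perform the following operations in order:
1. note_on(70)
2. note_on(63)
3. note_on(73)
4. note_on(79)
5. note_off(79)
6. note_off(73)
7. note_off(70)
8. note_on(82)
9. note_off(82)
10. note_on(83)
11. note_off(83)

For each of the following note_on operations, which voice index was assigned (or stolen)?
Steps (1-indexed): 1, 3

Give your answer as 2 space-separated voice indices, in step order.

Op 1: note_on(70): voice 0 is free -> assigned | voices=[70 - - -]
Op 2: note_on(63): voice 1 is free -> assigned | voices=[70 63 - -]
Op 3: note_on(73): voice 2 is free -> assigned | voices=[70 63 73 -]
Op 4: note_on(79): voice 3 is free -> assigned | voices=[70 63 73 79]
Op 5: note_off(79): free voice 3 | voices=[70 63 73 -]
Op 6: note_off(73): free voice 2 | voices=[70 63 - -]
Op 7: note_off(70): free voice 0 | voices=[- 63 - -]
Op 8: note_on(82): voice 0 is free -> assigned | voices=[82 63 - -]
Op 9: note_off(82): free voice 0 | voices=[- 63 - -]
Op 10: note_on(83): voice 0 is free -> assigned | voices=[83 63 - -]
Op 11: note_off(83): free voice 0 | voices=[- 63 - -]

Answer: 0 2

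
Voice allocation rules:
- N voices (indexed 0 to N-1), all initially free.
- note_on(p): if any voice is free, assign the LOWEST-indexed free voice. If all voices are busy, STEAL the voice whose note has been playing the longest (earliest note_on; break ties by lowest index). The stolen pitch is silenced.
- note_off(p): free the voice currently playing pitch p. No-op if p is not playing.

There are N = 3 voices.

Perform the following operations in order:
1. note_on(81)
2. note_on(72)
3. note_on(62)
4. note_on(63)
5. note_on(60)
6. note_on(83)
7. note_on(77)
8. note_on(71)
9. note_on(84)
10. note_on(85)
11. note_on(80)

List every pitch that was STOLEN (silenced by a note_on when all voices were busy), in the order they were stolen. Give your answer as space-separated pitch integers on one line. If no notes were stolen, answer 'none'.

Op 1: note_on(81): voice 0 is free -> assigned | voices=[81 - -]
Op 2: note_on(72): voice 1 is free -> assigned | voices=[81 72 -]
Op 3: note_on(62): voice 2 is free -> assigned | voices=[81 72 62]
Op 4: note_on(63): all voices busy, STEAL voice 0 (pitch 81, oldest) -> assign | voices=[63 72 62]
Op 5: note_on(60): all voices busy, STEAL voice 1 (pitch 72, oldest) -> assign | voices=[63 60 62]
Op 6: note_on(83): all voices busy, STEAL voice 2 (pitch 62, oldest) -> assign | voices=[63 60 83]
Op 7: note_on(77): all voices busy, STEAL voice 0 (pitch 63, oldest) -> assign | voices=[77 60 83]
Op 8: note_on(71): all voices busy, STEAL voice 1 (pitch 60, oldest) -> assign | voices=[77 71 83]
Op 9: note_on(84): all voices busy, STEAL voice 2 (pitch 83, oldest) -> assign | voices=[77 71 84]
Op 10: note_on(85): all voices busy, STEAL voice 0 (pitch 77, oldest) -> assign | voices=[85 71 84]
Op 11: note_on(80): all voices busy, STEAL voice 1 (pitch 71, oldest) -> assign | voices=[85 80 84]

Answer: 81 72 62 63 60 83 77 71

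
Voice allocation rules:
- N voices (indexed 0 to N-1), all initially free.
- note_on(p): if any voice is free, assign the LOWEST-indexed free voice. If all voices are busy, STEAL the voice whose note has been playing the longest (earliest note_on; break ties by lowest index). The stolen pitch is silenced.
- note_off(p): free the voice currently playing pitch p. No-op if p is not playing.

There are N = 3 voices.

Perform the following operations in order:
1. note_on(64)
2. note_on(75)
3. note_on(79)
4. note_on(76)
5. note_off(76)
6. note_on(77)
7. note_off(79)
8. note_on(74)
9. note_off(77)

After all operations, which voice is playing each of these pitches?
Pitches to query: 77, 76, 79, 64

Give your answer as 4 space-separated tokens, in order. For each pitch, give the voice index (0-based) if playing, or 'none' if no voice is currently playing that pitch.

Op 1: note_on(64): voice 0 is free -> assigned | voices=[64 - -]
Op 2: note_on(75): voice 1 is free -> assigned | voices=[64 75 -]
Op 3: note_on(79): voice 2 is free -> assigned | voices=[64 75 79]
Op 4: note_on(76): all voices busy, STEAL voice 0 (pitch 64, oldest) -> assign | voices=[76 75 79]
Op 5: note_off(76): free voice 0 | voices=[- 75 79]
Op 6: note_on(77): voice 0 is free -> assigned | voices=[77 75 79]
Op 7: note_off(79): free voice 2 | voices=[77 75 -]
Op 8: note_on(74): voice 2 is free -> assigned | voices=[77 75 74]
Op 9: note_off(77): free voice 0 | voices=[- 75 74]

Answer: none none none none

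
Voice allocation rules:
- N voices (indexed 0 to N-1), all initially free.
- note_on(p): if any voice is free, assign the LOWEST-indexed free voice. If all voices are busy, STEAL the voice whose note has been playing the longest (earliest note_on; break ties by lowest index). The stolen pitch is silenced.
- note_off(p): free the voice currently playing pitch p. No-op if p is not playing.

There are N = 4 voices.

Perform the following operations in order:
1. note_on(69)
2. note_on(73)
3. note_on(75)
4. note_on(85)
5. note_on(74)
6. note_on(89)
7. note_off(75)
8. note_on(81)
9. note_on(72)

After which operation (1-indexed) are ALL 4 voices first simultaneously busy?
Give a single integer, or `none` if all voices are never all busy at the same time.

Op 1: note_on(69): voice 0 is free -> assigned | voices=[69 - - -]
Op 2: note_on(73): voice 1 is free -> assigned | voices=[69 73 - -]
Op 3: note_on(75): voice 2 is free -> assigned | voices=[69 73 75 -]
Op 4: note_on(85): voice 3 is free -> assigned | voices=[69 73 75 85]
Op 5: note_on(74): all voices busy, STEAL voice 0 (pitch 69, oldest) -> assign | voices=[74 73 75 85]
Op 6: note_on(89): all voices busy, STEAL voice 1 (pitch 73, oldest) -> assign | voices=[74 89 75 85]
Op 7: note_off(75): free voice 2 | voices=[74 89 - 85]
Op 8: note_on(81): voice 2 is free -> assigned | voices=[74 89 81 85]
Op 9: note_on(72): all voices busy, STEAL voice 3 (pitch 85, oldest) -> assign | voices=[74 89 81 72]

Answer: 4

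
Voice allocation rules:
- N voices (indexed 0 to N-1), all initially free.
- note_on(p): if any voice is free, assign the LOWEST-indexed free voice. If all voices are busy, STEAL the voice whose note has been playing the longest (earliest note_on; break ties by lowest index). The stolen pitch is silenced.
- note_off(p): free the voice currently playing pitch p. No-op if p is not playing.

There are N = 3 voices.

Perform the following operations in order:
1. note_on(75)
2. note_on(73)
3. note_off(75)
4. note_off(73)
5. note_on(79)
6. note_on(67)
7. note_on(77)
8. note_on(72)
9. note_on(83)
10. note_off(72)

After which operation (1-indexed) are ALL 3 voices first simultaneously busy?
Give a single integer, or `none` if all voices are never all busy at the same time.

Answer: 7

Derivation:
Op 1: note_on(75): voice 0 is free -> assigned | voices=[75 - -]
Op 2: note_on(73): voice 1 is free -> assigned | voices=[75 73 -]
Op 3: note_off(75): free voice 0 | voices=[- 73 -]
Op 4: note_off(73): free voice 1 | voices=[- - -]
Op 5: note_on(79): voice 0 is free -> assigned | voices=[79 - -]
Op 6: note_on(67): voice 1 is free -> assigned | voices=[79 67 -]
Op 7: note_on(77): voice 2 is free -> assigned | voices=[79 67 77]
Op 8: note_on(72): all voices busy, STEAL voice 0 (pitch 79, oldest) -> assign | voices=[72 67 77]
Op 9: note_on(83): all voices busy, STEAL voice 1 (pitch 67, oldest) -> assign | voices=[72 83 77]
Op 10: note_off(72): free voice 0 | voices=[- 83 77]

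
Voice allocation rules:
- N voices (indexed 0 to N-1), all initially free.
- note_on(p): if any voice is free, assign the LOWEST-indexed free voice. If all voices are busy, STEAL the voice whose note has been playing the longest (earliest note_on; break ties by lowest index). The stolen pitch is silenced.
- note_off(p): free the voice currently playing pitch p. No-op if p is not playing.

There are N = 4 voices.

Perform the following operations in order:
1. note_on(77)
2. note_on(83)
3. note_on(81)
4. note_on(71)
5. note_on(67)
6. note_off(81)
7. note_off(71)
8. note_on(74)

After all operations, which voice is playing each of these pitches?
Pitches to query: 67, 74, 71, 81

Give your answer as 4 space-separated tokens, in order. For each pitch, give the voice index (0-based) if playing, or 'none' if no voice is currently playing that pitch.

Answer: 0 2 none none

Derivation:
Op 1: note_on(77): voice 0 is free -> assigned | voices=[77 - - -]
Op 2: note_on(83): voice 1 is free -> assigned | voices=[77 83 - -]
Op 3: note_on(81): voice 2 is free -> assigned | voices=[77 83 81 -]
Op 4: note_on(71): voice 3 is free -> assigned | voices=[77 83 81 71]
Op 5: note_on(67): all voices busy, STEAL voice 0 (pitch 77, oldest) -> assign | voices=[67 83 81 71]
Op 6: note_off(81): free voice 2 | voices=[67 83 - 71]
Op 7: note_off(71): free voice 3 | voices=[67 83 - -]
Op 8: note_on(74): voice 2 is free -> assigned | voices=[67 83 74 -]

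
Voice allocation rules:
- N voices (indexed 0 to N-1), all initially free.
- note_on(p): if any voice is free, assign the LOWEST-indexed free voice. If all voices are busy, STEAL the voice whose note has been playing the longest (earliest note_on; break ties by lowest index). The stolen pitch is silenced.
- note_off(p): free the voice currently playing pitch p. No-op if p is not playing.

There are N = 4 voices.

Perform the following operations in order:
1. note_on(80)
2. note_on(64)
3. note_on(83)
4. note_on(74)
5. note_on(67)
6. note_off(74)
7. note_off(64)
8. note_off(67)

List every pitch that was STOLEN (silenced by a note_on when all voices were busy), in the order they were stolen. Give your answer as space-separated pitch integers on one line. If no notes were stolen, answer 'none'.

Op 1: note_on(80): voice 0 is free -> assigned | voices=[80 - - -]
Op 2: note_on(64): voice 1 is free -> assigned | voices=[80 64 - -]
Op 3: note_on(83): voice 2 is free -> assigned | voices=[80 64 83 -]
Op 4: note_on(74): voice 3 is free -> assigned | voices=[80 64 83 74]
Op 5: note_on(67): all voices busy, STEAL voice 0 (pitch 80, oldest) -> assign | voices=[67 64 83 74]
Op 6: note_off(74): free voice 3 | voices=[67 64 83 -]
Op 7: note_off(64): free voice 1 | voices=[67 - 83 -]
Op 8: note_off(67): free voice 0 | voices=[- - 83 -]

Answer: 80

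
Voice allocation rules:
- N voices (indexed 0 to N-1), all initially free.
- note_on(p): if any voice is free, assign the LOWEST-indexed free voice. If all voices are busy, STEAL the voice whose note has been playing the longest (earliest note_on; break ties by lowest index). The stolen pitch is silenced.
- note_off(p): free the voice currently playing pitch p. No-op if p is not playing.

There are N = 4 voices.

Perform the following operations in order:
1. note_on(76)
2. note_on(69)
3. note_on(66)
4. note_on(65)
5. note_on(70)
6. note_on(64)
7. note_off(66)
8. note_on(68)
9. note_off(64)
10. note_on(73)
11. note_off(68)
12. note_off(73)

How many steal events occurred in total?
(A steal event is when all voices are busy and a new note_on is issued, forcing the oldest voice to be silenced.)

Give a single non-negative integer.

Answer: 2

Derivation:
Op 1: note_on(76): voice 0 is free -> assigned | voices=[76 - - -]
Op 2: note_on(69): voice 1 is free -> assigned | voices=[76 69 - -]
Op 3: note_on(66): voice 2 is free -> assigned | voices=[76 69 66 -]
Op 4: note_on(65): voice 3 is free -> assigned | voices=[76 69 66 65]
Op 5: note_on(70): all voices busy, STEAL voice 0 (pitch 76, oldest) -> assign | voices=[70 69 66 65]
Op 6: note_on(64): all voices busy, STEAL voice 1 (pitch 69, oldest) -> assign | voices=[70 64 66 65]
Op 7: note_off(66): free voice 2 | voices=[70 64 - 65]
Op 8: note_on(68): voice 2 is free -> assigned | voices=[70 64 68 65]
Op 9: note_off(64): free voice 1 | voices=[70 - 68 65]
Op 10: note_on(73): voice 1 is free -> assigned | voices=[70 73 68 65]
Op 11: note_off(68): free voice 2 | voices=[70 73 - 65]
Op 12: note_off(73): free voice 1 | voices=[70 - - 65]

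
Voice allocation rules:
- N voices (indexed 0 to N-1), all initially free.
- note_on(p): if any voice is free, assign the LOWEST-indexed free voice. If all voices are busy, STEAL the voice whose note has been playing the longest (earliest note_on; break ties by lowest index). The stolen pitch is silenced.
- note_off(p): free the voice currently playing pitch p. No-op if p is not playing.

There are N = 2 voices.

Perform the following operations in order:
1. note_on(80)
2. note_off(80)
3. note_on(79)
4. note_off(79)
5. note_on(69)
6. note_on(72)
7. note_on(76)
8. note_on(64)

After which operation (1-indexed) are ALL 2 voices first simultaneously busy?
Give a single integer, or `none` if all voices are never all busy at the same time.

Answer: 6

Derivation:
Op 1: note_on(80): voice 0 is free -> assigned | voices=[80 -]
Op 2: note_off(80): free voice 0 | voices=[- -]
Op 3: note_on(79): voice 0 is free -> assigned | voices=[79 -]
Op 4: note_off(79): free voice 0 | voices=[- -]
Op 5: note_on(69): voice 0 is free -> assigned | voices=[69 -]
Op 6: note_on(72): voice 1 is free -> assigned | voices=[69 72]
Op 7: note_on(76): all voices busy, STEAL voice 0 (pitch 69, oldest) -> assign | voices=[76 72]
Op 8: note_on(64): all voices busy, STEAL voice 1 (pitch 72, oldest) -> assign | voices=[76 64]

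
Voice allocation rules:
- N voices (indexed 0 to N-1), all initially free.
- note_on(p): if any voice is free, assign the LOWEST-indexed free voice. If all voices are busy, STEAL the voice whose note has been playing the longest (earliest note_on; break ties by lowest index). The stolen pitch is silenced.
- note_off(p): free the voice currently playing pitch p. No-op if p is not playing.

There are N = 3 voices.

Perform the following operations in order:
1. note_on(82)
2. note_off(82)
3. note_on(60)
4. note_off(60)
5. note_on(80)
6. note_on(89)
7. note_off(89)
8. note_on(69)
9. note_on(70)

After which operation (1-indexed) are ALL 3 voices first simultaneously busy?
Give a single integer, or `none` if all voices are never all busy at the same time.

Answer: 9

Derivation:
Op 1: note_on(82): voice 0 is free -> assigned | voices=[82 - -]
Op 2: note_off(82): free voice 0 | voices=[- - -]
Op 3: note_on(60): voice 0 is free -> assigned | voices=[60 - -]
Op 4: note_off(60): free voice 0 | voices=[- - -]
Op 5: note_on(80): voice 0 is free -> assigned | voices=[80 - -]
Op 6: note_on(89): voice 1 is free -> assigned | voices=[80 89 -]
Op 7: note_off(89): free voice 1 | voices=[80 - -]
Op 8: note_on(69): voice 1 is free -> assigned | voices=[80 69 -]
Op 9: note_on(70): voice 2 is free -> assigned | voices=[80 69 70]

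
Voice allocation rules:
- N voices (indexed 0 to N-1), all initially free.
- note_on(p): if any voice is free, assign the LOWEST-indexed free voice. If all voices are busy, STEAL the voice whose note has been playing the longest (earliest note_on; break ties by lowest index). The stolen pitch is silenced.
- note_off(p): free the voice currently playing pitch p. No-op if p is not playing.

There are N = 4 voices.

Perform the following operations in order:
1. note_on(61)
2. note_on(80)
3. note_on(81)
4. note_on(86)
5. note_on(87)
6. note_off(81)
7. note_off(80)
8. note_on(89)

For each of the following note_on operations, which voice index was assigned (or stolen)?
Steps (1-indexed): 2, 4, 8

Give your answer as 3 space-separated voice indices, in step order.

Answer: 1 3 1

Derivation:
Op 1: note_on(61): voice 0 is free -> assigned | voices=[61 - - -]
Op 2: note_on(80): voice 1 is free -> assigned | voices=[61 80 - -]
Op 3: note_on(81): voice 2 is free -> assigned | voices=[61 80 81 -]
Op 4: note_on(86): voice 3 is free -> assigned | voices=[61 80 81 86]
Op 5: note_on(87): all voices busy, STEAL voice 0 (pitch 61, oldest) -> assign | voices=[87 80 81 86]
Op 6: note_off(81): free voice 2 | voices=[87 80 - 86]
Op 7: note_off(80): free voice 1 | voices=[87 - - 86]
Op 8: note_on(89): voice 1 is free -> assigned | voices=[87 89 - 86]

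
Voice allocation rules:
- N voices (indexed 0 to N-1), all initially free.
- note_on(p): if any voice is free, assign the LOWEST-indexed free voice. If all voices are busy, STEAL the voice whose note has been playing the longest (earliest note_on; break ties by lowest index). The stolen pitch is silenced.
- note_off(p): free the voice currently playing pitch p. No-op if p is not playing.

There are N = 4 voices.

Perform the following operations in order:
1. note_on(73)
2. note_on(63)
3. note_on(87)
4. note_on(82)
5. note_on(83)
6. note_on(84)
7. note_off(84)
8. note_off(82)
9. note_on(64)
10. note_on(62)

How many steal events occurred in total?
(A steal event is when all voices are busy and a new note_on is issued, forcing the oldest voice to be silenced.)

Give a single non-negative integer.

Answer: 2

Derivation:
Op 1: note_on(73): voice 0 is free -> assigned | voices=[73 - - -]
Op 2: note_on(63): voice 1 is free -> assigned | voices=[73 63 - -]
Op 3: note_on(87): voice 2 is free -> assigned | voices=[73 63 87 -]
Op 4: note_on(82): voice 3 is free -> assigned | voices=[73 63 87 82]
Op 5: note_on(83): all voices busy, STEAL voice 0 (pitch 73, oldest) -> assign | voices=[83 63 87 82]
Op 6: note_on(84): all voices busy, STEAL voice 1 (pitch 63, oldest) -> assign | voices=[83 84 87 82]
Op 7: note_off(84): free voice 1 | voices=[83 - 87 82]
Op 8: note_off(82): free voice 3 | voices=[83 - 87 -]
Op 9: note_on(64): voice 1 is free -> assigned | voices=[83 64 87 -]
Op 10: note_on(62): voice 3 is free -> assigned | voices=[83 64 87 62]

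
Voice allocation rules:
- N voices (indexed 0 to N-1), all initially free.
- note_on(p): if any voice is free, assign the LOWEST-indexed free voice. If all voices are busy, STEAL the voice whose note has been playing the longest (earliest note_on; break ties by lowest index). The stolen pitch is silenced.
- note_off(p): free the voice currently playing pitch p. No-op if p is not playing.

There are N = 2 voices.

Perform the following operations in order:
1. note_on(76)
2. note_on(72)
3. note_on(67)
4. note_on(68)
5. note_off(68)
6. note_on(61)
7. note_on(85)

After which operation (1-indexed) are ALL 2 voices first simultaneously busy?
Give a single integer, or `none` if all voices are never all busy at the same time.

Answer: 2

Derivation:
Op 1: note_on(76): voice 0 is free -> assigned | voices=[76 -]
Op 2: note_on(72): voice 1 is free -> assigned | voices=[76 72]
Op 3: note_on(67): all voices busy, STEAL voice 0 (pitch 76, oldest) -> assign | voices=[67 72]
Op 4: note_on(68): all voices busy, STEAL voice 1 (pitch 72, oldest) -> assign | voices=[67 68]
Op 5: note_off(68): free voice 1 | voices=[67 -]
Op 6: note_on(61): voice 1 is free -> assigned | voices=[67 61]
Op 7: note_on(85): all voices busy, STEAL voice 0 (pitch 67, oldest) -> assign | voices=[85 61]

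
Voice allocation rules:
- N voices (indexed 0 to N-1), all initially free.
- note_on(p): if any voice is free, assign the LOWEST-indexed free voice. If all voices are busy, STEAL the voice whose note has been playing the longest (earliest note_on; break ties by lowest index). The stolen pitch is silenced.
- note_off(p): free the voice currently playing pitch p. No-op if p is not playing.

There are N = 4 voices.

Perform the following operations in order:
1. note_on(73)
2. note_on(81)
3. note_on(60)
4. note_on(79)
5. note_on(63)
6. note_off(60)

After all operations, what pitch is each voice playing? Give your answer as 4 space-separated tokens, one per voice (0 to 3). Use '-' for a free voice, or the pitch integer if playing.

Op 1: note_on(73): voice 0 is free -> assigned | voices=[73 - - -]
Op 2: note_on(81): voice 1 is free -> assigned | voices=[73 81 - -]
Op 3: note_on(60): voice 2 is free -> assigned | voices=[73 81 60 -]
Op 4: note_on(79): voice 3 is free -> assigned | voices=[73 81 60 79]
Op 5: note_on(63): all voices busy, STEAL voice 0 (pitch 73, oldest) -> assign | voices=[63 81 60 79]
Op 6: note_off(60): free voice 2 | voices=[63 81 - 79]

Answer: 63 81 - 79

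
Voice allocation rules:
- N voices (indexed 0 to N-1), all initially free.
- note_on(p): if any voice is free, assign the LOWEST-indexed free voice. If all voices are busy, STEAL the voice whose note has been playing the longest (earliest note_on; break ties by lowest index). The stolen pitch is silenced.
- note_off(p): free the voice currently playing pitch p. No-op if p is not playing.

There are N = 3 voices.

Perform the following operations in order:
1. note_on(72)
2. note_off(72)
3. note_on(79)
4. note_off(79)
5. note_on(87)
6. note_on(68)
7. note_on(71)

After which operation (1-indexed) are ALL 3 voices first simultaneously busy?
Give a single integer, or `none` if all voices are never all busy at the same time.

Answer: 7

Derivation:
Op 1: note_on(72): voice 0 is free -> assigned | voices=[72 - -]
Op 2: note_off(72): free voice 0 | voices=[- - -]
Op 3: note_on(79): voice 0 is free -> assigned | voices=[79 - -]
Op 4: note_off(79): free voice 0 | voices=[- - -]
Op 5: note_on(87): voice 0 is free -> assigned | voices=[87 - -]
Op 6: note_on(68): voice 1 is free -> assigned | voices=[87 68 -]
Op 7: note_on(71): voice 2 is free -> assigned | voices=[87 68 71]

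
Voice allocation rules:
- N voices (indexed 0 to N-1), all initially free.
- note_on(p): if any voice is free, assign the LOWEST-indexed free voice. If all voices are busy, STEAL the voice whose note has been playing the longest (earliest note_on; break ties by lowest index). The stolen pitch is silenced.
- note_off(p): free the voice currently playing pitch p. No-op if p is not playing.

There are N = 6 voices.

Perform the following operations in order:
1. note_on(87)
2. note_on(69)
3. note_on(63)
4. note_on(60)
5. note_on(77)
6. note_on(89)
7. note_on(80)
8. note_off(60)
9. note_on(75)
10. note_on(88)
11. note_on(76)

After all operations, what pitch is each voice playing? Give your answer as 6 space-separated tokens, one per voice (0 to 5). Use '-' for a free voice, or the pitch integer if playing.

Op 1: note_on(87): voice 0 is free -> assigned | voices=[87 - - - - -]
Op 2: note_on(69): voice 1 is free -> assigned | voices=[87 69 - - - -]
Op 3: note_on(63): voice 2 is free -> assigned | voices=[87 69 63 - - -]
Op 4: note_on(60): voice 3 is free -> assigned | voices=[87 69 63 60 - -]
Op 5: note_on(77): voice 4 is free -> assigned | voices=[87 69 63 60 77 -]
Op 6: note_on(89): voice 5 is free -> assigned | voices=[87 69 63 60 77 89]
Op 7: note_on(80): all voices busy, STEAL voice 0 (pitch 87, oldest) -> assign | voices=[80 69 63 60 77 89]
Op 8: note_off(60): free voice 3 | voices=[80 69 63 - 77 89]
Op 9: note_on(75): voice 3 is free -> assigned | voices=[80 69 63 75 77 89]
Op 10: note_on(88): all voices busy, STEAL voice 1 (pitch 69, oldest) -> assign | voices=[80 88 63 75 77 89]
Op 11: note_on(76): all voices busy, STEAL voice 2 (pitch 63, oldest) -> assign | voices=[80 88 76 75 77 89]

Answer: 80 88 76 75 77 89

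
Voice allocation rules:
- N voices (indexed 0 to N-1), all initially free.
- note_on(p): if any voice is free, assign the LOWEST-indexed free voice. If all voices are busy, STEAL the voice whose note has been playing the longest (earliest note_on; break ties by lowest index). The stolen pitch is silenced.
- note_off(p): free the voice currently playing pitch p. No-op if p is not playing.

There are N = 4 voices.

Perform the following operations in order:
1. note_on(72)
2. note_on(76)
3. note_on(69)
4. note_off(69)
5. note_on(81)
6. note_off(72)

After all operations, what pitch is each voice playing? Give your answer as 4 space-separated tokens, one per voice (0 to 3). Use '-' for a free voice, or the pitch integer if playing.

Op 1: note_on(72): voice 0 is free -> assigned | voices=[72 - - -]
Op 2: note_on(76): voice 1 is free -> assigned | voices=[72 76 - -]
Op 3: note_on(69): voice 2 is free -> assigned | voices=[72 76 69 -]
Op 4: note_off(69): free voice 2 | voices=[72 76 - -]
Op 5: note_on(81): voice 2 is free -> assigned | voices=[72 76 81 -]
Op 6: note_off(72): free voice 0 | voices=[- 76 81 -]

Answer: - 76 81 -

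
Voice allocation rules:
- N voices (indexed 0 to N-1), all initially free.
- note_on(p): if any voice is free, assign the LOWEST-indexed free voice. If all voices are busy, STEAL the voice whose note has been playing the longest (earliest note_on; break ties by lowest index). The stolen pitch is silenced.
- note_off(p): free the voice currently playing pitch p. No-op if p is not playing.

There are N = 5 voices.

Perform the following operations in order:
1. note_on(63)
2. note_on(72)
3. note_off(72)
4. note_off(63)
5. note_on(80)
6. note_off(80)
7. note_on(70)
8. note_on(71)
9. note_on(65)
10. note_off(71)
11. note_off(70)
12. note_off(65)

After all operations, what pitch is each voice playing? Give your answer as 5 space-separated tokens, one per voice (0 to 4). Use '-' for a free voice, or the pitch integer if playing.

Op 1: note_on(63): voice 0 is free -> assigned | voices=[63 - - - -]
Op 2: note_on(72): voice 1 is free -> assigned | voices=[63 72 - - -]
Op 3: note_off(72): free voice 1 | voices=[63 - - - -]
Op 4: note_off(63): free voice 0 | voices=[- - - - -]
Op 5: note_on(80): voice 0 is free -> assigned | voices=[80 - - - -]
Op 6: note_off(80): free voice 0 | voices=[- - - - -]
Op 7: note_on(70): voice 0 is free -> assigned | voices=[70 - - - -]
Op 8: note_on(71): voice 1 is free -> assigned | voices=[70 71 - - -]
Op 9: note_on(65): voice 2 is free -> assigned | voices=[70 71 65 - -]
Op 10: note_off(71): free voice 1 | voices=[70 - 65 - -]
Op 11: note_off(70): free voice 0 | voices=[- - 65 - -]
Op 12: note_off(65): free voice 2 | voices=[- - - - -]

Answer: - - - - -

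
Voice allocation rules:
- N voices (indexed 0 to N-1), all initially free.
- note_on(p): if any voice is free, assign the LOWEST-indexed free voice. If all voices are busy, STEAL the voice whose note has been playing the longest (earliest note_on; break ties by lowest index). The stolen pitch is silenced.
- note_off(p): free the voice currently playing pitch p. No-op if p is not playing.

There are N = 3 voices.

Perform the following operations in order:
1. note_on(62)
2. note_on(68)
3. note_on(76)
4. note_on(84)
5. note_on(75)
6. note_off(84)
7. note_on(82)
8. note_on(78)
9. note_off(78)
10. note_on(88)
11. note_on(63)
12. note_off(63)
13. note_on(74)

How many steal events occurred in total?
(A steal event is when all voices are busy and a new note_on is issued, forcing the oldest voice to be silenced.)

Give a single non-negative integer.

Op 1: note_on(62): voice 0 is free -> assigned | voices=[62 - -]
Op 2: note_on(68): voice 1 is free -> assigned | voices=[62 68 -]
Op 3: note_on(76): voice 2 is free -> assigned | voices=[62 68 76]
Op 4: note_on(84): all voices busy, STEAL voice 0 (pitch 62, oldest) -> assign | voices=[84 68 76]
Op 5: note_on(75): all voices busy, STEAL voice 1 (pitch 68, oldest) -> assign | voices=[84 75 76]
Op 6: note_off(84): free voice 0 | voices=[- 75 76]
Op 7: note_on(82): voice 0 is free -> assigned | voices=[82 75 76]
Op 8: note_on(78): all voices busy, STEAL voice 2 (pitch 76, oldest) -> assign | voices=[82 75 78]
Op 9: note_off(78): free voice 2 | voices=[82 75 -]
Op 10: note_on(88): voice 2 is free -> assigned | voices=[82 75 88]
Op 11: note_on(63): all voices busy, STEAL voice 1 (pitch 75, oldest) -> assign | voices=[82 63 88]
Op 12: note_off(63): free voice 1 | voices=[82 - 88]
Op 13: note_on(74): voice 1 is free -> assigned | voices=[82 74 88]

Answer: 4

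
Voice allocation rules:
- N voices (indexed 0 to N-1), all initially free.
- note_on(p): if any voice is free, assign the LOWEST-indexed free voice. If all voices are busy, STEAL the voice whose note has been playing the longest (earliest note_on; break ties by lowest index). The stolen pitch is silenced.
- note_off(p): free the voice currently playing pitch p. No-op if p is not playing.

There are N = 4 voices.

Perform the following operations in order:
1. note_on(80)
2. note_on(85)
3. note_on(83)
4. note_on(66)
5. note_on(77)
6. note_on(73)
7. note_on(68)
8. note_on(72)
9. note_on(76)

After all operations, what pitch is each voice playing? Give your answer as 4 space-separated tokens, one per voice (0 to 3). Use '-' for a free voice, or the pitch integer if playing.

Op 1: note_on(80): voice 0 is free -> assigned | voices=[80 - - -]
Op 2: note_on(85): voice 1 is free -> assigned | voices=[80 85 - -]
Op 3: note_on(83): voice 2 is free -> assigned | voices=[80 85 83 -]
Op 4: note_on(66): voice 3 is free -> assigned | voices=[80 85 83 66]
Op 5: note_on(77): all voices busy, STEAL voice 0 (pitch 80, oldest) -> assign | voices=[77 85 83 66]
Op 6: note_on(73): all voices busy, STEAL voice 1 (pitch 85, oldest) -> assign | voices=[77 73 83 66]
Op 7: note_on(68): all voices busy, STEAL voice 2 (pitch 83, oldest) -> assign | voices=[77 73 68 66]
Op 8: note_on(72): all voices busy, STEAL voice 3 (pitch 66, oldest) -> assign | voices=[77 73 68 72]
Op 9: note_on(76): all voices busy, STEAL voice 0 (pitch 77, oldest) -> assign | voices=[76 73 68 72]

Answer: 76 73 68 72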